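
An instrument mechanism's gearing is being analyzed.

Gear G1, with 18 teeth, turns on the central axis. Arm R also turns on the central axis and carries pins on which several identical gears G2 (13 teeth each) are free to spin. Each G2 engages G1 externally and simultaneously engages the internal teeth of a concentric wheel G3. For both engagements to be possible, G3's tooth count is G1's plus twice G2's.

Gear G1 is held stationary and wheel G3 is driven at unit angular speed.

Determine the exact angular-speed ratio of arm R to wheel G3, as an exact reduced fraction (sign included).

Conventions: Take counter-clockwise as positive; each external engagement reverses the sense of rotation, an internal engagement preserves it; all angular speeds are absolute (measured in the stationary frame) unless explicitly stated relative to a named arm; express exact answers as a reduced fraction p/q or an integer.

recognized (axles ride arm R): planetary set, 18/13/44 teeth
ring teeth: 18 + 2·13 = 44
18(ω_sun−ω_arm) = −44(ω_ring−ω_arm),  ω_sun = 0, ω_ring = 1
18(0−ω_arm) = −44(1−ω_arm)  ⇒  62·ω_arm = 44  ⇒  ω_arm = 22/31
ω_out/ω_in = 22/31

22/31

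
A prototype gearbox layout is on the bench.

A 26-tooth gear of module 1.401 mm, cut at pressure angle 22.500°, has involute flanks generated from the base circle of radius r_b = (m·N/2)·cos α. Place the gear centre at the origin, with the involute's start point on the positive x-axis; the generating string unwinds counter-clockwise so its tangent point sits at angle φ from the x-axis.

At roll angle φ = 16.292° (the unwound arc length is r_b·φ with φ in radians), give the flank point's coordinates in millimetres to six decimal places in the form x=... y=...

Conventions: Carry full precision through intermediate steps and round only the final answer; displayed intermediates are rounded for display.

x=17.493182 y=0.127913

class = single-mesh tooth geometry [base-circle involute, m = 1.401, 26T]
pitch radius r_p = m·N/2 = 1.401·26/2 = 18.213000
base radius r_b = r_p·cos α = 18.213000·cos 22.500° = 16.826618
roll angle φ = 16.292° = 0.28434904 rad
x = r_b·(cos φ + φ·sin φ) = 17.493182
y = r_b·(sin φ − φ·cos φ) = 0.127913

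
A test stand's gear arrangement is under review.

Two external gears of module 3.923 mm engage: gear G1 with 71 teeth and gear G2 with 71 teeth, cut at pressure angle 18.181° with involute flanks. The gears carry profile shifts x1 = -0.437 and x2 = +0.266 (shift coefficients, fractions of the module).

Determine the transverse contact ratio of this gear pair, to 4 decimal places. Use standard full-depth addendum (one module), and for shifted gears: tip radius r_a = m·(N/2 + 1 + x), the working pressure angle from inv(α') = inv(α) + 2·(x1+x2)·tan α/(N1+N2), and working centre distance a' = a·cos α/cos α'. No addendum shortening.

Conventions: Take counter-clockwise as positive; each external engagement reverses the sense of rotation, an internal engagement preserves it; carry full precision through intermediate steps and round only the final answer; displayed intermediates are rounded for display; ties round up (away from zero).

1.9462

topology: single-mesh involute geometry — m = 3.923, 71T/71T pair
base radii: r_b1 = 132.313700, r_b2 = 132.313700
tip radii: r_a1 = 141.475149, r_a2 = 144.233018
inv(α') = inv(18.181°) + 2·(-0.437+0.266)·tan α/(71+71) = 0.01030657  ⇒  α' = 17.74999°
a' = a·cos α / cos α' = 278.5330·cos 18.181°/cos 17.74999° = 277.854426
action lengths: √(r_a1²−r_b1²) = 50.082957, √(r_a2²−r_b2²) = 57.412963
base pitch p_b = π·m·cos α = 11.709176
CR = (50.082957 + 57.412963 − 277.854426·sin 17.74999°)/11.709176 = 1.946171
contact ratio ≈ 1.9462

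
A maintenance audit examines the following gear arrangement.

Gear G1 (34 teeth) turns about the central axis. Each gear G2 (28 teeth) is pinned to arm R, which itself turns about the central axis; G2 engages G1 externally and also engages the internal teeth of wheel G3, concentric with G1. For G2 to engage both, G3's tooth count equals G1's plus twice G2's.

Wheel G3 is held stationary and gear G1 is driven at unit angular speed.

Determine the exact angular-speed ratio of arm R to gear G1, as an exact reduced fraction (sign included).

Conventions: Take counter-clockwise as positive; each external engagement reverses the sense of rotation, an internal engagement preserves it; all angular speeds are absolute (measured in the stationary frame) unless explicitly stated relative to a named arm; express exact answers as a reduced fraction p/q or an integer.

17/62

topology: planetary set — G1 34T / G2 28T / G3 90T, arm = carrier (Willis)
ring teeth: 34 + 2·28 = 90
34(ω_sun−ω_arm) = −90(ω_ring−ω_arm),  ω_ring = 0, ω_sun = 1
34(1−ω_arm) = −90(0−ω_arm)  ⇒  124·ω_arm = 34  ⇒  ω_arm = 17/62
ω_out/ω_in = 17/62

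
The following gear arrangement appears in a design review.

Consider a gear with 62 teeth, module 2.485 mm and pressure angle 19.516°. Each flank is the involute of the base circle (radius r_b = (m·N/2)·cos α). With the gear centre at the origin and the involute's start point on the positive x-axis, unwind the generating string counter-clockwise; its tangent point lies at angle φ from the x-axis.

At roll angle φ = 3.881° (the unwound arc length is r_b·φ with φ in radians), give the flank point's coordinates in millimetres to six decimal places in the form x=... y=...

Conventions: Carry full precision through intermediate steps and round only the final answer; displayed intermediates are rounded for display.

topology: single-mesh involute geometry — m = 2.485, N = 62
pitch radius r_p = m·N/2 = 2.485·62/2 = 77.035000
base radius r_b = r_p·cos α = 77.035000·cos 19.516° = 72.609204
roll angle φ = 3.881° = 0.06773623 rad
x = r_b·(cos φ + φ·sin φ) = 72.775585
y = r_b·(sin φ − φ·cos φ) = 0.007519

x=72.775585 y=0.007519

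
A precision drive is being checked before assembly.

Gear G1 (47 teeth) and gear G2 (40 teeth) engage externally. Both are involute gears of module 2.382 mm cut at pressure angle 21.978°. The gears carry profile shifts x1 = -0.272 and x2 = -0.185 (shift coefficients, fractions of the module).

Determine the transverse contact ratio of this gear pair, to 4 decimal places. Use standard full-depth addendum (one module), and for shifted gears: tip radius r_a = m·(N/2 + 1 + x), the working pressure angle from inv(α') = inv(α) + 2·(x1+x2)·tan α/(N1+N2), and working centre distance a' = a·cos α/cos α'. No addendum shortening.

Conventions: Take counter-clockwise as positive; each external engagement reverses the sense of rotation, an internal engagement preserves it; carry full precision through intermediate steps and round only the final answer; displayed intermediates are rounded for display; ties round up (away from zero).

recognized (one external pair, fixed centres): single-mesh tooth geometry, m = 2.382, N1 = 47, N2 = 40
base radii: r_b1 = 51.909018, r_b2 = 44.177888
tip radii: r_a1 = 57.711096, r_a2 = 49.581330
inv(α') = inv(21.978°) + 2·(-0.272-0.185)·tan α/(47+40) = 0.01575128  ⇒  α' = 20.35922°
a' = a·cos α / cos α' = 103.6170·cos 21.978°/cos 20.35922° = 102.489438
action lengths: √(r_a1²−r_b1²) = 25.219524, √(r_a2²−r_b2²) = 22.508276
base pitch p_b = π·m·cos α = 6.939446
CR = (25.219524 + 22.508276 − 102.489438·sin 20.35922°)/6.939446 = 1.739509
contact ratio ≈ 1.7395

1.7395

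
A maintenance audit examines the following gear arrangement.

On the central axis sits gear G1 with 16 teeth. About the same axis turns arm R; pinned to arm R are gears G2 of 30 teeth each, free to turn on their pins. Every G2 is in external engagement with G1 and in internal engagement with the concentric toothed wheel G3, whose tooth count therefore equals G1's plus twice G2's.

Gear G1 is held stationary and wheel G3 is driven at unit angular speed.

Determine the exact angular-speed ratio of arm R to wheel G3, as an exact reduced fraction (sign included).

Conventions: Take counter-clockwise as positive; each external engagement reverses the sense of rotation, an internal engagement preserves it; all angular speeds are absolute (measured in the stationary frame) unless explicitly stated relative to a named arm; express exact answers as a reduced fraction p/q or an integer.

19/23

class = planetary set [G3 = 16+2·30 = 76; Willis about the carrier]
ring teeth: 16 + 2·30 = 76
16(ω_sun−ω_arm) = −76(ω_ring−ω_arm),  ω_sun = 0, ω_ring = 1
16(0−ω_arm) = −76(1−ω_arm)  ⇒  92·ω_arm = 76  ⇒  ω_arm = 19/23
ω_out/ω_in = 19/23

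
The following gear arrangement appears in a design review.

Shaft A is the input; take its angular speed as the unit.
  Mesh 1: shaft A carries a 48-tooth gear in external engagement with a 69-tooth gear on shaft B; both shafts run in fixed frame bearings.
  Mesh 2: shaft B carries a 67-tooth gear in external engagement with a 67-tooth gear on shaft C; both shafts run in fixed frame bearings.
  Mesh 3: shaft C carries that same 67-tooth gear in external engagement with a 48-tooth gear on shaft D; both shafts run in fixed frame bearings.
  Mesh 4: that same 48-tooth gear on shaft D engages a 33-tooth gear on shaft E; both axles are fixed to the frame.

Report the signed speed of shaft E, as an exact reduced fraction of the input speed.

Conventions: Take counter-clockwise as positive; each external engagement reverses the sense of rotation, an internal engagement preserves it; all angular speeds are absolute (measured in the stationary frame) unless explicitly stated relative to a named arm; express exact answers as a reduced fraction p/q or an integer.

4-mesh fixed-axis compound train (all bearings frame-fixed)
mesh 1 [48T→69T]: |ω|/ω_in = 1×48/69 = 16/23, sense flips to −
mesh 2 [67T→67T]: |ω|/ω_in = (16/23)×67/67 = 16/23, sense flips to +
mesh 3 [67T→48T]: |ω|/ω_in = (16/23)×67/48 = 67/69, sense flips to −
mesh 4 [48T→33T]: |ω|/ω_in = (67/69)×48/33 = 1072/759, sense flips to +
signed output speed (× input speed) = 1072/759

1072/759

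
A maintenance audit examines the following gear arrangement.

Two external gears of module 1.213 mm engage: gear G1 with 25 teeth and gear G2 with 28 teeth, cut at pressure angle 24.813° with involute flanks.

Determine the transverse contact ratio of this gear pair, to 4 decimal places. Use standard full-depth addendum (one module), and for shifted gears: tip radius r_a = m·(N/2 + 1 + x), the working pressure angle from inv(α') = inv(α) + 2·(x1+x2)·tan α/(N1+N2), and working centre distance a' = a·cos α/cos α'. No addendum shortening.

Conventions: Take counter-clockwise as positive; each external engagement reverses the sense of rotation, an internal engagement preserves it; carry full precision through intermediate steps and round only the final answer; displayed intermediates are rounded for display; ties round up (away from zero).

single-mesh involute tooth geometry (25T engaging 28T at module 1.213)
base radii: r_b1 = 13.762733, r_b2 = 15.414261
tip radii: r_a1 = 16.375500, r_a2 = 18.195000
no profile shift: α' = α, a' = a
action lengths: √(r_a1²−r_b1²) = 8.873792, √(r_a2²−r_b2²) = 9.667399
base pitch p_b = π·m·cos α = 3.458952
CR = (8.873792 + 9.667399 − 32.144500·sin 24.81300°)/3.458952 = 1.460411
contact ratio ≈ 1.4604

1.4604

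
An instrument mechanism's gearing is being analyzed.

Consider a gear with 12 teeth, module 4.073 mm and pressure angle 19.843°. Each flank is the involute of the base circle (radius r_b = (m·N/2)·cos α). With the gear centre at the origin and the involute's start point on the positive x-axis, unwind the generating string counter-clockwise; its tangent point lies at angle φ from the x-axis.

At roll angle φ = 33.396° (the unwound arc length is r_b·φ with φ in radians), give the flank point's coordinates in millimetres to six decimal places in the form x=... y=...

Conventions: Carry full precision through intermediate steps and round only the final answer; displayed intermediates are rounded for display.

single-mesh involute tooth geometry (12T wheel at module 4.073)
pitch radius r_p = m·N/2 = 4.073·12/2 = 24.438000
base radius r_b = r_p·cos α = 24.438000·cos 19.843° = 22.987025
roll angle φ = 33.396° = 0.58287016 rad
x = r_b·(cos φ + φ·sin φ) = 26.566360
y = r_b·(sin φ − φ·cos φ) = 1.466392

x=26.566360 y=1.466392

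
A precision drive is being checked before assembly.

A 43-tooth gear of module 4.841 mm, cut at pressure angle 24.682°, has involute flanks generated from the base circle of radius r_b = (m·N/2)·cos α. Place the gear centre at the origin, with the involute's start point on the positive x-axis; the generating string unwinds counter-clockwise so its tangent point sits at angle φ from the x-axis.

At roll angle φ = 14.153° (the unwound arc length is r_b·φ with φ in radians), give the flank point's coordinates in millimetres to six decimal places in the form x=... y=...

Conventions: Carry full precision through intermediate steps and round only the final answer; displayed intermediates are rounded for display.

x=97.413962 y=0.472247

recognized (one wheel, involute flank): single-mesh tooth geometry, m = 4.841, N = 43
pitch radius r_p = m·N/2 = 4.841·43/2 = 104.081500
base radius r_b = r_p·cos α = 104.081500·cos 24.682° = 94.572553
roll angle φ = 14.153° = 0.24701645 rad
x = r_b·(cos φ + φ·sin φ) = 97.413962
y = r_b·(sin φ − φ·cos φ) = 0.472247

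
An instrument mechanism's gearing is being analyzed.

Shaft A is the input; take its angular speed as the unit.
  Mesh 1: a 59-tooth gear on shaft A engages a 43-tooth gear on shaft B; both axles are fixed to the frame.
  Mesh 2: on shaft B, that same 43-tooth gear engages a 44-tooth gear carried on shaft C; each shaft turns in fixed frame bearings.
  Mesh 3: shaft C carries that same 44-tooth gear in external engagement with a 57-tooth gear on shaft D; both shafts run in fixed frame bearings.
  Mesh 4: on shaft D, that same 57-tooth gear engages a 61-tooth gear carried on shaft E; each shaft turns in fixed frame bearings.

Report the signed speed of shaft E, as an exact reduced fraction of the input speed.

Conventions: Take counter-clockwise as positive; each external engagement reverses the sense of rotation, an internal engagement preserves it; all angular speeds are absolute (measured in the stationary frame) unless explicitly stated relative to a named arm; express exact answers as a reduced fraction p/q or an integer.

4-mesh fixed-axis compound train (all bearings frame-fixed)
mesh 1 [59T→43T]: |ω|/ω_in = 1×59/43 = 59/43, sense flips to −
mesh 2 [43T→44T]: |ω|/ω_in = (59/43)×43/44 = 59/44, sense flips to +
mesh 3 [44T→57T]: |ω|/ω_in = (59/44)×44/57 = 59/57, sense flips to −
mesh 4 [57T→61T]: |ω|/ω_in = (59/57)×57/61 = 59/61, sense flips to +
signed output speed (× input speed) = 59/61

59/61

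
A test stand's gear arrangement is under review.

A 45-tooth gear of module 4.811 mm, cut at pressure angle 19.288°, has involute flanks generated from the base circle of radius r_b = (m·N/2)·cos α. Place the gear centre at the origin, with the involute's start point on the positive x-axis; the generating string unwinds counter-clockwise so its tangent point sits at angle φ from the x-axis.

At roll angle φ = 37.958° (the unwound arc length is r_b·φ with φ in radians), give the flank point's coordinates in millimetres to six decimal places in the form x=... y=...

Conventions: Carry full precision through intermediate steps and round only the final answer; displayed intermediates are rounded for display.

class = single-mesh tooth geometry [base-circle involute, m = 4.811, 45T]
pitch radius r_p = m·N/2 = 4.811·45/2 = 108.247500
base radius r_b = r_p·cos α = 108.247500·cos 19.288° = 102.171584
roll angle φ = 37.958° = 0.66249208 rad
x = r_b·(cos φ + φ·sin φ) = 122.192096
y = r_b·(sin φ − φ·cos φ) = 9.474774

x=122.192096 y=9.474774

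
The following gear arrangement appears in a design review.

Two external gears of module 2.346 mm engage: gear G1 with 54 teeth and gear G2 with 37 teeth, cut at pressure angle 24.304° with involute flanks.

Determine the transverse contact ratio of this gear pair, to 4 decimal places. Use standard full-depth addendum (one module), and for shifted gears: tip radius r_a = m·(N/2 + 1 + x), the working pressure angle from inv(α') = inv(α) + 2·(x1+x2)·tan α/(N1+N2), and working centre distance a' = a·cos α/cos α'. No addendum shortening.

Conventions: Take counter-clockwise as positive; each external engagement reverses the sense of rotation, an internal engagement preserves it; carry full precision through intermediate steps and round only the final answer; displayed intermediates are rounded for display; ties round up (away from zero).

class = single-mesh tooth geometry [involute pair 54T × 37T, m = 2.346]
base radii: r_b1 = 57.728286, r_b2 = 39.554567
tip radii: r_a1 = 65.688000, r_a2 = 45.747000
no profile shift: α' = α, a' = a
action lengths: √(r_a1²−r_b1²) = 31.342595, √(r_a2²−r_b2²) = 22.983130
base pitch p_b = π·m·cos α = 6.716991
CR = (31.342595 + 22.983130 − 106.743000·sin 24.30400°)/6.716991 = 1.547219
contact ratio ≈ 1.5472

1.5472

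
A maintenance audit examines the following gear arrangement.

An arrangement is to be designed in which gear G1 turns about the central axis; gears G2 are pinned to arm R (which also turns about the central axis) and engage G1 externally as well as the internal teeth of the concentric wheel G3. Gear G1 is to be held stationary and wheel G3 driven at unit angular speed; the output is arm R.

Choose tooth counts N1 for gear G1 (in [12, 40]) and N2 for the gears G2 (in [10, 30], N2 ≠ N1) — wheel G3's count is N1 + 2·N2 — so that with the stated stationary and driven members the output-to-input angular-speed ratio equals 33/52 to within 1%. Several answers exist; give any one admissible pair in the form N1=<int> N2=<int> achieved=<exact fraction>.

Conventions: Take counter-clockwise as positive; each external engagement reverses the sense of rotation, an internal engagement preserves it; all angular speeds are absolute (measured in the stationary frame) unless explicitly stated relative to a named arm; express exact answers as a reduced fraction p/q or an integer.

N1=38 N2=14 achieved=33/52

class = planetary set [ratio 33/52 wanted; Willis about the carrier]
Willis with ω_sun = 0: ω_arm/ω_ring = N3/(N1+N3); set equal to 33/52  ⇒  N3/N1 = (33/52)/(1 − 33/52) = 33/19
N3 = N1 + 2·N2  ⇒  N2/N1 = (N3/N1 − 1)/2 = (33/19 − 1)/2 = 7/19
smallest multiple with N1 ≥ 12 and N2 ≥ 10: k = 2  ⇒  N1 = 2·19 = 38, N2 = 2·7 = 14 (N1 ≤ 40, N2 ≤ 30, N2 ≠ N1 ✓), N3 = 38 + 2·14 = 66
check: N3/(N1+N3) with N1 = 38, N3 = 66 gives 33/52; |achieved − target| = 0 ≤ 33/5200 ✓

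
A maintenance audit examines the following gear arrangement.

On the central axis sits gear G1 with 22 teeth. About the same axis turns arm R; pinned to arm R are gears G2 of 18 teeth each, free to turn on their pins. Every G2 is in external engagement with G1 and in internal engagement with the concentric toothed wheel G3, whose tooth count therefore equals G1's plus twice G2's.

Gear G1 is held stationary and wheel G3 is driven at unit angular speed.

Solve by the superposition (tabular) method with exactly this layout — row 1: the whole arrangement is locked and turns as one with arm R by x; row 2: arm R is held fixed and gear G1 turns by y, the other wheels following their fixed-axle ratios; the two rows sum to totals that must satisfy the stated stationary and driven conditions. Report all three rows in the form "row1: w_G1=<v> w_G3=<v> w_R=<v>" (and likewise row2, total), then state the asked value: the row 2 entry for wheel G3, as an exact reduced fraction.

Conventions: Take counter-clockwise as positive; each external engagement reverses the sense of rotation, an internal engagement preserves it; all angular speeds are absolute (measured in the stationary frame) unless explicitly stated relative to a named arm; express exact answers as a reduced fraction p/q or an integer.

row1: w_G1=29/40 w_G3=29/40 w_R=29/40
row2: w_G1=-29/40 w_G3=11/40 w_R=0
total: w_G1=0 w_G3=1 w_R=29/40
asked value: 11/40

recognized (axles ride arm R): planetary set, 22/18/58 teeth
superposition row 1 [locked train]: every member turns x
row 2 — arm fixed, fixed-axis ratios: sun y, ring −(22/58)·y, arm 0
boundary: total ω_sun = x + y = 0 and total ω_ring = x − (22/58)·y = 1  ⇒  y = -29/40, x = 29/40
row 2 ring = −(22/58)·(-29/40) = 11/40
totals (row 1 + row 2): sun 29/40 + (-29/40) = 0, ring 29/40 + 11/40 = 1, arm 29/40 + 0 = 29/40
asked cell (row2, ring) = 11/40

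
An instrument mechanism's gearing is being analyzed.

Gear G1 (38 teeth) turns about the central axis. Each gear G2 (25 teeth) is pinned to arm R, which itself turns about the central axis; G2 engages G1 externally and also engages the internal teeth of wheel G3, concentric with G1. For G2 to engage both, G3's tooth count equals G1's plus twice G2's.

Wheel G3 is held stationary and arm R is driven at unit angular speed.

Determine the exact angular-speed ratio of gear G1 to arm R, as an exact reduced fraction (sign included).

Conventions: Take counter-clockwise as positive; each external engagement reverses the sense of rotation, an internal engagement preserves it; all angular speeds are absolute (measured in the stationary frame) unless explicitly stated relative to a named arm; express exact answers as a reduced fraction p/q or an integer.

topology: planetary set — G1 38T / G2 25T / G3 88T, arm = carrier (Willis)
ring teeth: 38 + 2·25 = 88
38(ω_sun−ω_arm) = −88(ω_ring−ω_arm),  ω_ring = 0, ω_arm = 1
ω_sun = 1 − (88/38)(0−1) = 63/19
ω_out/ω_in = 63/19

63/19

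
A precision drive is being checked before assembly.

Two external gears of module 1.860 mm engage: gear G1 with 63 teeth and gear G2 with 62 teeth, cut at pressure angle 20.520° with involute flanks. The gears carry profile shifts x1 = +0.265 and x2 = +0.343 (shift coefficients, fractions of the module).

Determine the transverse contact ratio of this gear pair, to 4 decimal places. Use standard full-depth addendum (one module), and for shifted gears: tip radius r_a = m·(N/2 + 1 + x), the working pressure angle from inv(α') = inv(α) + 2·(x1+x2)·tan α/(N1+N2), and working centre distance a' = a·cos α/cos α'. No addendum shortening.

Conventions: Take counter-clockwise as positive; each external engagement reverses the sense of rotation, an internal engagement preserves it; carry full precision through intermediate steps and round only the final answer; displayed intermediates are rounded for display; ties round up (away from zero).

class = single-mesh tooth geometry [involute pair 63T × 62T, m = 1.860]
base radii: r_b1 = 54.872458, r_b2 = 54.001466
tip radii: r_a1 = 60.942900, r_a2 = 60.157980
inv(α') = inv(20.520°) + 2·(+0.265+0.343)·tan α/(63+62) = 0.01978205  ⇒  α' = 21.90416°
a' = a·cos α / cos α' = 116.2500·cos 20.520°/cos 21.90416° = 117.345169
action lengths: √(r_a1²−r_b1²) = 26.515098, √(r_a2²−r_b2²) = 26.510831
base pitch p_b = π·m·cos α = 5.472600
CR = (26.515098 + 26.510831 − 117.345169·sin 21.90416°)/5.472600 = 1.690186
contact ratio ≈ 1.6902

1.6902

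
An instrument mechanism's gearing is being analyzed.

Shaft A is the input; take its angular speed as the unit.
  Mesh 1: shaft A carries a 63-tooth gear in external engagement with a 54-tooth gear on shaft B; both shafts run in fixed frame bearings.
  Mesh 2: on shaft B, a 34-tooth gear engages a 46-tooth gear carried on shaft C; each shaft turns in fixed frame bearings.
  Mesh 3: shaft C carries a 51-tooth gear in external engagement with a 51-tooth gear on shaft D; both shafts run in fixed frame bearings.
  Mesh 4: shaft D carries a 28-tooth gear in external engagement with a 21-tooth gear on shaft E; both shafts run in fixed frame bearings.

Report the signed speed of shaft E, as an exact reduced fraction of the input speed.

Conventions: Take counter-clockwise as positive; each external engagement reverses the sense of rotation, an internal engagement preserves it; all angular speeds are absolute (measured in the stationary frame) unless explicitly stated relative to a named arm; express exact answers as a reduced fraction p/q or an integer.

4-mesh fixed-axis compound train (all bearings frame-fixed)
mesh 1 [63T→54T]: |ω|/ω_in = 1×63/54 = 7/6, sense flips to −
mesh 2 [34T→46T]: |ω|/ω_in = (7/6)×34/46 = 119/138, sense flips to +
mesh 3 [51T→51T]: |ω|/ω_in = (119/138)×51/51 = 119/138, sense flips to −
mesh 4 [28T→21T]: |ω|/ω_in = (119/138)×28/21 = 238/207, sense flips to +
signed output speed (× input speed) = 238/207

238/207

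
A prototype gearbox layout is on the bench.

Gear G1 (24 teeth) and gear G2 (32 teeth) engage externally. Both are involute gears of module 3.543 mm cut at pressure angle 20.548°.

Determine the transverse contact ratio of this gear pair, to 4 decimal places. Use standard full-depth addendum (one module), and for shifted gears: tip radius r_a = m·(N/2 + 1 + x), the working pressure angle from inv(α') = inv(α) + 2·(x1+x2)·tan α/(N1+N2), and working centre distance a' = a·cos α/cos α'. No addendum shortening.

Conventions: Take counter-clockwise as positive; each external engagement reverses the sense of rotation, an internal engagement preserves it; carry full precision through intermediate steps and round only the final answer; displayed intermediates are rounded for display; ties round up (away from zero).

1.6124

topology: single-mesh involute geometry — m = 3.543, 24T/32T pair
base radii: r_b1 = 39.811067, r_b2 = 53.081423
tip radii: r_a1 = 46.059000, r_a2 = 60.231000
no profile shift: α' = α, a' = a
action lengths: √(r_a1²−r_b1²) = 23.162695, √(r_a2²−r_b2²) = 28.462887
base pitch p_b = π·m·cos α = 10.422513
CR = (23.162695 + 28.462887 − 99.204000·sin 20.54800°)/10.422513 = 1.612449
contact ratio ≈ 1.6124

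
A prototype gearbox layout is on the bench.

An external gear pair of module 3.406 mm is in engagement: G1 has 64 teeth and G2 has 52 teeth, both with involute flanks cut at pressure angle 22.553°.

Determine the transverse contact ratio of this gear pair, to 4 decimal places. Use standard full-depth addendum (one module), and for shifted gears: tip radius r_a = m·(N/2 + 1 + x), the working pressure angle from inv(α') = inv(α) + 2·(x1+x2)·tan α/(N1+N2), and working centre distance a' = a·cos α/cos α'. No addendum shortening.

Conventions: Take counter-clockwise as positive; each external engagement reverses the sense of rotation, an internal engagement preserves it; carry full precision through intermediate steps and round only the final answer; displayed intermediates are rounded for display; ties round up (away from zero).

1.6495

class = single-mesh tooth geometry [involute pair 64T × 52T, m = 3.406]
base radii: r_b1 = 100.656853, r_b2 = 81.783693
tip radii: r_a1 = 112.398000, r_a2 = 91.962000
no profile shift: α' = α, a' = a
action lengths: √(r_a1²−r_b1²) = 50.015082, √(r_a2²−r_b2²) = 42.052789
base pitch p_b = π·m·cos α = 9.881963
CR = (50.015082 + 42.052789 − 197.548000·sin 22.55300°)/9.881963 = 1.649544
contact ratio ≈ 1.6495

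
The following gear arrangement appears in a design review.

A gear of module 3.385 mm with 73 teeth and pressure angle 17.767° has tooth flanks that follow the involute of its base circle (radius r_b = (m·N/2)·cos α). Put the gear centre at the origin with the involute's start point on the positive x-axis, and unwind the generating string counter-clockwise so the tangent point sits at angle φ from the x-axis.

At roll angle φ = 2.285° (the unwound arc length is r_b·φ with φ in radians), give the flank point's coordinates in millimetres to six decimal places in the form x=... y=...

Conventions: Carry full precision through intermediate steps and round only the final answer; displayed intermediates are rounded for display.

topology: single-mesh involute geometry — m = 3.385, N = 73
pitch radius r_p = m·N/2 = 3.385·73/2 = 123.552500
base radius r_b = r_p·cos α = 123.552500·cos 17.767° = 117.659701
roll angle φ = 2.285° = 0.03988077 rad
x = r_b·(cos φ + φ·sin φ) = 117.753231
y = r_b·(sin φ − φ·cos φ) = 0.002487

x=117.753231 y=0.002487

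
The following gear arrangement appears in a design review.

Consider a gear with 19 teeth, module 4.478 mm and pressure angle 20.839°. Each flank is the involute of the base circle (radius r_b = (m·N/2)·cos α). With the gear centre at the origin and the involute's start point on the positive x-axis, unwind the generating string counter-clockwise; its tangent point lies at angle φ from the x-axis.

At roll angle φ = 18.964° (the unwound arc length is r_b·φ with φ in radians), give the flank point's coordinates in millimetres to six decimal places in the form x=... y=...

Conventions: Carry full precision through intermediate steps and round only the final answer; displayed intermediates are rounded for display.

class = single-mesh tooth geometry [base-circle involute, m = 4.478, 19T]
pitch radius r_p = m·N/2 = 4.478·19/2 = 42.541000
base radius r_b = r_p·cos α = 42.541000·cos 20.839° = 39.758127
roll angle φ = 18.964° = 0.33098424 rad
x = r_b·(cos φ + φ·sin φ) = 41.876608
y = r_b·(sin φ − φ·cos φ) = 0.475293

x=41.876608 y=0.475293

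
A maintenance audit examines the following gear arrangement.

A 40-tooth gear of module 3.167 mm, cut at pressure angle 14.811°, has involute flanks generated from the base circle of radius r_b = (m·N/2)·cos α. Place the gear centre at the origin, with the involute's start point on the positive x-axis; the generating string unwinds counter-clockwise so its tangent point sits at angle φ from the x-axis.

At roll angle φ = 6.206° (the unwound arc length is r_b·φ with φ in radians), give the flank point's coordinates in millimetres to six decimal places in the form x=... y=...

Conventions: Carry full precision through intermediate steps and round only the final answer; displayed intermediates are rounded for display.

single-mesh involute tooth geometry (40T wheel at module 3.167)
pitch radius r_p = m·N/2 = 3.167·40/2 = 63.340000
base radius r_b = r_p·cos α = 63.340000·cos 14.811° = 61.235486
roll angle φ = 6.206° = 0.10831513 rad
x = r_b·(cos φ + φ·sin φ) = 61.593646
y = r_b·(sin φ − φ·cos φ) = 0.025908

x=61.593646 y=0.025908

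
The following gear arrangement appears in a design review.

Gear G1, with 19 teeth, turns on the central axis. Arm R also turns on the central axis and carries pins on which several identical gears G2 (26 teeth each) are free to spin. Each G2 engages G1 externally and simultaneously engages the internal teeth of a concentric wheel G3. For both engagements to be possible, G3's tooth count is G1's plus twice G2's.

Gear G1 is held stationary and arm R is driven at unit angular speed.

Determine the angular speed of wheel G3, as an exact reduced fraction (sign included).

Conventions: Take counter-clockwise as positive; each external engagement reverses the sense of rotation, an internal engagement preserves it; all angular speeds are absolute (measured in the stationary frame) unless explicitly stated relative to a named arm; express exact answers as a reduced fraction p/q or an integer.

90/71

recognized (axles ride arm R): planetary set, 19/26/71 teeth
ring teeth: 19 + 2·26 = 71
19(ω_sun−ω_arm) = −71(ω_ring−ω_arm),  ω_sun = 0, ω_arm = 1
ω_ring = 1 − (19/71)(0−1) = 90/71
exact speed ratio = 90/71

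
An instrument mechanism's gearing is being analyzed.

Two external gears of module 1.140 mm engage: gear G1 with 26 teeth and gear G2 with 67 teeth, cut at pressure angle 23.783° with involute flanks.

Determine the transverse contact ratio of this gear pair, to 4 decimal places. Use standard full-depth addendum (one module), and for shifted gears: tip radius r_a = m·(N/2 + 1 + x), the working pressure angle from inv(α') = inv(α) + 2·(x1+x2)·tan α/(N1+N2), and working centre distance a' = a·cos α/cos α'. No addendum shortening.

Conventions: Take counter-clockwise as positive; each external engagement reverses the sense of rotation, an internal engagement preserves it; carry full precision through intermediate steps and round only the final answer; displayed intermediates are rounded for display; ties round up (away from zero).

1.5503

single-mesh involute tooth geometry (26T engaging 67T at module 1.140)
base radii: r_b1 = 13.561476, r_b2 = 34.946881
tip radii: r_a1 = 15.960000, r_a2 = 39.330000
no profile shift: α' = α, a' = a
action lengths: √(r_a1²−r_b1²) = 8.414747, √(r_a2²−r_b2²) = 18.043404
base pitch p_b = π·m·cos α = 3.277280
CR = (8.414747 + 18.043404 − 53.010000·sin 23.78300°)/3.277280 = 1.550251
contact ratio ≈ 1.5503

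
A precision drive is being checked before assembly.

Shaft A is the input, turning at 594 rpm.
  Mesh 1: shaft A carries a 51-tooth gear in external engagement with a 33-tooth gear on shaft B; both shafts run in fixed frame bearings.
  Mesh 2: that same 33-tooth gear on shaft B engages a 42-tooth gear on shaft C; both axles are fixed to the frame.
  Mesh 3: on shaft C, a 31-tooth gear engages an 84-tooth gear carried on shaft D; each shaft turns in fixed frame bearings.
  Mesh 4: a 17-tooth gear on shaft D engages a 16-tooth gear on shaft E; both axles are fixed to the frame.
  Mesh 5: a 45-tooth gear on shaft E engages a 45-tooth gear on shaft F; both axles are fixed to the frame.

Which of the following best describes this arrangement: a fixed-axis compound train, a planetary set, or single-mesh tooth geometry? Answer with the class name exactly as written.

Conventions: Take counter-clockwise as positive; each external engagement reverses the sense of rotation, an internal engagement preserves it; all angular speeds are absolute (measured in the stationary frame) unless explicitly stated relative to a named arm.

fixed-axis compound train

5-mesh fixed-axis compound train (all bearings frame-fixed)
classification: fixed-axis compound train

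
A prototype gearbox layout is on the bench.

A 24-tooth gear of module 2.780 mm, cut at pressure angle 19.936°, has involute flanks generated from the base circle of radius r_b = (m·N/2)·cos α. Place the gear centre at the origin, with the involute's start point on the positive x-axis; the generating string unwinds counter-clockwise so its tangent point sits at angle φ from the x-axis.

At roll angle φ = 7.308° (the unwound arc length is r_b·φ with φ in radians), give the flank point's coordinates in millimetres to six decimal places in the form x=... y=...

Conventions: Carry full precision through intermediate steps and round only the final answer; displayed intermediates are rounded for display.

recognized (one wheel, involute flank): single-mesh tooth geometry, m = 2.780, N = 24
pitch radius r_p = m·N/2 = 2.780·24/2 = 33.360000
base radius r_b = r_p·cos α = 33.360000·cos 19.936° = 31.360871
roll angle φ = 7.308° = 0.12754866 rad
x = r_b·(cos φ + φ·sin φ) = 31.614934
y = r_b·(sin φ − φ·cos φ) = 0.021656

x=31.614934 y=0.021656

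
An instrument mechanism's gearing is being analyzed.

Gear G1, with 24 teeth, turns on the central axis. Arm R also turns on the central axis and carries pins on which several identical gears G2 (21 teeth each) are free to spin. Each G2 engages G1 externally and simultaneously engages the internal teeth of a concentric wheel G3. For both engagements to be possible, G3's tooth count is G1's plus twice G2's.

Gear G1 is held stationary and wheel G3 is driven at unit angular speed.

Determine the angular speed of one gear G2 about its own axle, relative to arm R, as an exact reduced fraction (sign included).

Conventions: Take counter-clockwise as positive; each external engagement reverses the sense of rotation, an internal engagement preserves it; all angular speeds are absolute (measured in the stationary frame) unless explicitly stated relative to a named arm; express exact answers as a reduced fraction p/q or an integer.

88/105

class = planetary set [G3 = 24+2·21 = 66; Willis about the carrier]
ring teeth: 24 + 2·21 = 66
24(ω_sun−ω_arm) = −66(ω_ring−ω_arm),  ω_sun = 0, ω_ring = 1
24(0−ω_arm) = −66(1−ω_arm)  ⇒  90·ω_arm = 66  ⇒  ω_arm = 11/15
sun–planet mesh: 24·(0−11/15) = −21·(ω_p−ω_arm)  ⇒  ω_p−ω_arm = 88/105
exact speed ratio = 88/105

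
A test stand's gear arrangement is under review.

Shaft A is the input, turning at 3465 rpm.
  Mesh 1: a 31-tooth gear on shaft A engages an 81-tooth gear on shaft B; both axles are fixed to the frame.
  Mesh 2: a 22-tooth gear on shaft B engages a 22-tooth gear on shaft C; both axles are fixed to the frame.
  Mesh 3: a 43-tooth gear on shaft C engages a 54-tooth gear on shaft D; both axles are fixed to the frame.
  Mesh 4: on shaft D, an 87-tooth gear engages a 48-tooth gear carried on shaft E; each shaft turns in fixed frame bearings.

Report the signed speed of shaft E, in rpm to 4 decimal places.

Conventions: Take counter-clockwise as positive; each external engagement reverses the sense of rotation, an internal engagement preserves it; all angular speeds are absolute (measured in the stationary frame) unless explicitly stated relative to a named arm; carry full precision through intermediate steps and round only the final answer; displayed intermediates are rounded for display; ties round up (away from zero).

recognized (5 fixed axles, 4 meshes): fixed-axis compound train
mesh 1 [31T→81T]: ω = 3465.0000×31/81 = 1326.1111 rpm, sense flips to −
mesh 2 [22T→22T]: ω = 1326.1111×22/22 = 1326.1111 rpm, sense flips to +
mesh 3 [43T→54T]: ω = 1326.1111×43/54 = 1055.9774 rpm, sense flips to −
mesh 4 [87T→48T]: ω = 1055.9774×87/48 = 1913.9590 rpm, sense flips to +
signed output speed = +1913.9590 rpm

+1913.9590 rpm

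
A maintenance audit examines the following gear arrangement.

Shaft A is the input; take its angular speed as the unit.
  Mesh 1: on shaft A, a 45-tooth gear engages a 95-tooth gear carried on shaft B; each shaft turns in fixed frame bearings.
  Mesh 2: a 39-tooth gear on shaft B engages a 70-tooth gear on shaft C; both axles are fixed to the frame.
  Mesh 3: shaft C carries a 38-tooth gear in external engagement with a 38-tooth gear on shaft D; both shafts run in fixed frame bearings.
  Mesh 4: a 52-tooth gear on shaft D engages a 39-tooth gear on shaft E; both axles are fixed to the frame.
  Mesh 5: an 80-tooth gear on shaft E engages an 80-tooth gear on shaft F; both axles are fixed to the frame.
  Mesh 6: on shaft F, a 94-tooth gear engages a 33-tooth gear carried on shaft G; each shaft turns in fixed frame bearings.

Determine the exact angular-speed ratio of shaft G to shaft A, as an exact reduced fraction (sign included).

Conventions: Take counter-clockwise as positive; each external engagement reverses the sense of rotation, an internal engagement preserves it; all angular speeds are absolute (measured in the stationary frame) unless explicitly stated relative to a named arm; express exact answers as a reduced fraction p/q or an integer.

7332/7315

class = fixed-axis compound train [6 meshes; 6 ratios multiply, 6 sense flips]
mesh 1 [45T→95T]: running ratio 9/19, sense −
mesh 2 [39T→70T]: running ratio 351/1330, sense +
mesh 3 [38T→38T]: running ratio 351/1330, sense −
mesh 4 [52T→39T]: running ratio 234/665, sense +
mesh 5 [80T→80T]: running ratio 234/665, sense −
mesh 6 [94T→33T]: running ratio 7332/7315, sense +
ω_out/ω_in = 7332/7315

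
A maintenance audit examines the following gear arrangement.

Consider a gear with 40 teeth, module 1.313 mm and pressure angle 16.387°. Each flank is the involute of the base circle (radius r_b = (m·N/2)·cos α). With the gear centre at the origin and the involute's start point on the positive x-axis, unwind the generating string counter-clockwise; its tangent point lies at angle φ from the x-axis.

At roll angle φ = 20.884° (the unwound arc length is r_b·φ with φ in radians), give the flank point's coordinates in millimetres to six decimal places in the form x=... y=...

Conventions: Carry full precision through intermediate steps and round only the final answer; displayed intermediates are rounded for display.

x=26.811632 y=0.401287

single-mesh involute tooth geometry (40T wheel at module 1.313)
pitch radius r_p = m·N/2 = 1.313·40/2 = 26.260000
base radius r_b = r_p·cos α = 26.260000·cos 16.387° = 25.193267
roll angle φ = 20.884° = 0.36449456 rad
x = r_b·(cos φ + φ·sin φ) = 26.811632
y = r_b·(sin φ − φ·cos φ) = 0.401287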